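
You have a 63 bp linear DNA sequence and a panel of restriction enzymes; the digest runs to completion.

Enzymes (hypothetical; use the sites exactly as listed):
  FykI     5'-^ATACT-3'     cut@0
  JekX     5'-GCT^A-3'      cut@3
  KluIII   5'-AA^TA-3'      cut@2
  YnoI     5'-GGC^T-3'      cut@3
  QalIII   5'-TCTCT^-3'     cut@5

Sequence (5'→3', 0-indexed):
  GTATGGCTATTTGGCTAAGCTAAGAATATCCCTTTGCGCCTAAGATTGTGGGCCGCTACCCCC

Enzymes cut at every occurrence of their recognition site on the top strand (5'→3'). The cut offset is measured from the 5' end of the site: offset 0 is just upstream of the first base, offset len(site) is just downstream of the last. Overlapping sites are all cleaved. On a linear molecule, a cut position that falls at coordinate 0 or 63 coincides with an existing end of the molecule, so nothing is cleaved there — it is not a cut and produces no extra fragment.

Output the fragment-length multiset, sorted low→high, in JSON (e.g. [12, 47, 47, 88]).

Per-enzyme occurrences:
  FykI (ATACT, off=0): no sites
  JekX (GCTA, off=3): starts [5, 13, 18, 54] → cuts [8, 16, 21, 57]
  KluIII (AATA, off=2): starts [24] → cuts [26]
  YnoI (GGCT, off=3): starts [4, 12] → cuts [7, 15]
  QalIII (TCTCT, off=5): no sites

All cut coordinates (distinct, sorted): [7, 8, 15, 16, 21, 26, 57]

Fragments:
  [0,7): 7 bp
  [7,8): 1 bp
  [8,15): 7 bp
  [15,16): 1 bp
  [16,21): 5 bp
  [21,26): 5 bp
  [26,57): 31 bp
  [57,63): 6 bp

[1,1,5,5,6,7,7,31]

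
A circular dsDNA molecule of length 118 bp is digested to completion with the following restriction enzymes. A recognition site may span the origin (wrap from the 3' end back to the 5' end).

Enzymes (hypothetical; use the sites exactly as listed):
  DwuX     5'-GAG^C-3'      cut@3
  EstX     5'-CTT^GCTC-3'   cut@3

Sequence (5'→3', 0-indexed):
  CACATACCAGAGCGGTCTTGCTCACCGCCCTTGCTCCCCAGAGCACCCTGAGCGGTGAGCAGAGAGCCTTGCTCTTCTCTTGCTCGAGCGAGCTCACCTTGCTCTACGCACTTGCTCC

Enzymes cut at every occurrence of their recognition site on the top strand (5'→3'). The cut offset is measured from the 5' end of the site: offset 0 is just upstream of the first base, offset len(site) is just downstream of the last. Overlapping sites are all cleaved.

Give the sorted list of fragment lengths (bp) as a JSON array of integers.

Scan for sites:
  DwuX GAGC/3: at [9, 40, 49, 56, 63, 85, 89] ⇒ [12, 43, 52, 59, 66, 88, 92]
  EstX CTTGCTC/3: at [16, 29, 67, 78, 97, 110] ⇒ [19, 32, 70, 81, 100, 113]

All cut coordinates (distinct, sorted): [12, 19, 32, 43, 52, 59, 66, 70, 81, 88, 92, 100, 113]

Fragment lengths:
  12→19: 7 bp
  19→32: 13 bp
  32→43: 11 bp
  43→52: 9 bp
  52→59: 7 bp
  59→66: 7 bp
  66→70: 4 bp
  70→81: 11 bp
  81→88: 7 bp
  88→92: 4 bp
  92→100: 8 bp
  100→113: 13 bp
  113→12 (wrap): 118-113+12 = 17 bp

[4,4,7,7,7,7,8,9,11,11,13,13,17]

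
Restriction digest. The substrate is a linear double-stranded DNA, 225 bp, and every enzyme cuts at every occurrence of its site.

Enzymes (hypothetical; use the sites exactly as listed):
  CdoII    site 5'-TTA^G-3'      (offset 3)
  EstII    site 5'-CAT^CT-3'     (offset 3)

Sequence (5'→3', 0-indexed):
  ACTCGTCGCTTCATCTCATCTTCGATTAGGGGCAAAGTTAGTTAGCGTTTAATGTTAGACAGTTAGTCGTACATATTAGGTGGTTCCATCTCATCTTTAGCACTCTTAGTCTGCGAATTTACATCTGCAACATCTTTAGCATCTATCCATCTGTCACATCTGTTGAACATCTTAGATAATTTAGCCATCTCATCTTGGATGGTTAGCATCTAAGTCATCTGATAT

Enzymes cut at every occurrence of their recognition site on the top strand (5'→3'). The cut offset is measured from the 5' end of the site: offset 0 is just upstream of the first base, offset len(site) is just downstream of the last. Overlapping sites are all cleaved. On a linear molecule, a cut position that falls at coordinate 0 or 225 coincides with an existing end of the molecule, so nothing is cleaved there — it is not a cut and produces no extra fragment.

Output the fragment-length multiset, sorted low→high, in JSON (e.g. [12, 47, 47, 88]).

Site scan:
  CdoII TTAG/3: at [25, 37, 41, 54, 62, 75, 96, 105, 135, 171, 180, 202] ⇒ [28, 40, 44, 57, 65, 78, 99, 108, 138, 174, 183, 205]
  EstII CATCT/3: at [11, 16, 86, 91, 121, 130, 139, 147, 156, 167, 185, 190, 206, 215] ⇒ [14, 19, 89, 94, 124, 133, 142, 150, 159, 170, 188, 193, 209, 218]

Pooled cuts: [14, 19, 28, 40, 44, 57, 65, 78, 89, 94, 99, 108, 124, 133, 138, 142, 150, 159, 170, 174, 183, 188, 193, 205, 209, 218]

Fragments:
  [0,14): 14 bp
  [14,19): 5 bp
  [19,28): 9 bp
  [28,40): 12 bp
  [40,44): 4 bp
  [44,57): 13 bp
  [57,65): 8 bp
  [65,78): 13 bp
  [78,89): 11 bp
  [89,94): 5 bp
  [94,99): 5 bp
  [99,108): 9 bp
  [108,124): 16 bp
  [124,133): 9 bp
  [133,138): 5 bp
  [138,142): 4 bp
  [142,150): 8 bp
  [150,159): 9 bp
  [159,170): 11 bp
  [170,174): 4 bp
  [174,183): 9 bp
  [183,188): 5 bp
  [188,193): 5 bp
  [193,205): 12 bp
  [205,209): 4 bp
  [209,218): 9 bp
  [218,225): 7 bp

[4,4,4,4,5,5,5,5,5,5,7,8,8,9,9,9,9,9,9,11,11,12,12,13,13,14,16]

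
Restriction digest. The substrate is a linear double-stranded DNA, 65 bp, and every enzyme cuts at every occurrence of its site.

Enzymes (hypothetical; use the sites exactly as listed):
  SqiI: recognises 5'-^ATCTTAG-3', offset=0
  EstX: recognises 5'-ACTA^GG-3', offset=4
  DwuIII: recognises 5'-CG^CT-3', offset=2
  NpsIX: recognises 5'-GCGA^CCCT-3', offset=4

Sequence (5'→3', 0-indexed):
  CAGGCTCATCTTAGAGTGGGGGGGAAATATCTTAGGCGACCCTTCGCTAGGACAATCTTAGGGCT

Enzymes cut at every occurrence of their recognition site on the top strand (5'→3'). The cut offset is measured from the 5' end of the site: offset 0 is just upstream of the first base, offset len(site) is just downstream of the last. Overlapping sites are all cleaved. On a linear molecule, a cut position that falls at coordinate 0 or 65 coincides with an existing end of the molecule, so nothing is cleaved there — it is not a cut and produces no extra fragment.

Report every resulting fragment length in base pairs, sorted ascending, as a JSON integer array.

[7,7,8,11,11,21]

Per-enzyme occurrences:
  SqiI ATCTTAG/0: at [7, 28, 54] ⇒ [7, 28, 54]
  EstX (ACTAGG, off=4): no sites
  DwuIII CGCT/2: at [44] ⇒ [46]
  NpsIX GCGACCCT/4: at [35] ⇒ [39]

Pooled cuts: [7, 28, 39, 46, 54]

Fragments:
  [0,7): 7 bp
  [7,28): 21 bp
  [28,39): 11 bp
  [39,46): 7 bp
  [46,54): 8 bp
  [54,65): 11 bp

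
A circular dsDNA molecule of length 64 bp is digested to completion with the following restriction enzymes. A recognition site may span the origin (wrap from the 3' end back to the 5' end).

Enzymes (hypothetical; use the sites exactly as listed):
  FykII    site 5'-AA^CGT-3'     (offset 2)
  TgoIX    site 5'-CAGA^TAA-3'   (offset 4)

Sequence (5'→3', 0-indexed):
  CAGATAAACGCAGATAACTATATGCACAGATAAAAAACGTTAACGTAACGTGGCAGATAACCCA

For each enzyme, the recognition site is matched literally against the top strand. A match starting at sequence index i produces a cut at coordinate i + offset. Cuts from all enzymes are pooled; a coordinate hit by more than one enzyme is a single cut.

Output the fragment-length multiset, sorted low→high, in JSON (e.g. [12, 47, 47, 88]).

Site scan:
  FykII AACGT/2: at [35, 41, 46] ⇒ [37, 43, 48]
  TgoIX CAGATAA/4: at [0, 10, 26, 53] ⇒ [4, 14, 30, 57]

All cut coordinates (distinct, sorted): [4, 14, 30, 37, 43, 48, 57]

Fragment lengths:
  4→14: 10 bp
  14→30: 16 bp
  30→37: 7 bp
  37→43: 6 bp
  43→48: 5 bp
  48→57: 9 bp
  57→4 (wrap): 64-57+4 = 11 bp

[5,6,7,9,10,11,16]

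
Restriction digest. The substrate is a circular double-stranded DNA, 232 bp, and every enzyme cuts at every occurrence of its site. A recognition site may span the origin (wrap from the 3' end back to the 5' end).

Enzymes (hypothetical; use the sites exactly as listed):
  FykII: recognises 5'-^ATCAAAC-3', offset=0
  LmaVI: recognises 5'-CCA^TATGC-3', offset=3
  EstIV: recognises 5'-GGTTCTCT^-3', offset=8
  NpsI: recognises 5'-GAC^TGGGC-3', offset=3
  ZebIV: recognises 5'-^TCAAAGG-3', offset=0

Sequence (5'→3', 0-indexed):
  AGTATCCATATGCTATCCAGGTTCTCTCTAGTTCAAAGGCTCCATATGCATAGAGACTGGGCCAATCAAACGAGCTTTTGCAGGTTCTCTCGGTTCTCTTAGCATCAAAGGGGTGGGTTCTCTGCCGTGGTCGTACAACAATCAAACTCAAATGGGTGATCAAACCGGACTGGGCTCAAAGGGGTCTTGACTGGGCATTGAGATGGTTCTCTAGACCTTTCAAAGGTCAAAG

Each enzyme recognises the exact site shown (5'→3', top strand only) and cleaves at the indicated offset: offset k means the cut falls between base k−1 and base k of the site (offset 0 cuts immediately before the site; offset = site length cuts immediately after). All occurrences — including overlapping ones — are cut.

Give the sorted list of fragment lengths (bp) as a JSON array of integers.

[5,5,5,7,7,9,12,12,13,16,17,18,19,19,21,21,26]

Per-enzyme occurrences:
  FykII (ATCAAAC, off=0): starts [64, 140, 158] → cuts [64, 140, 158]
  LmaVI (CCATATGC, off=3): starts [5, 41] → cuts [8, 44]
  EstIV (GGTTCTCT, off=8): starts [19, 82, 91, 115, 204] → cuts [27, 90, 99, 123, 212]
  NpsI (GACTGGGC, off=3): starts [54, 167, 188] → cuts [57, 170, 191]
  ZebIV (TCAAAGG, off=0): starts [32, 104, 175, 219] → cuts [32, 104, 175, 219]

Pooled cuts: [8, 27, 32, 44, 57, 64, 90, 99, 104, 123, 140, 158, 170, 175, 191, 212, 219]

Fragment lengths:
  8→27: 19 bp
  27→32: 5 bp
  32→44: 12 bp
  44→57: 13 bp
  57→64: 7 bp
  64→90: 26 bp
  90→99: 9 bp
  99→104: 5 bp
  104→123: 19 bp
  123→140: 17 bp
  140→158: 18 bp
  158→170: 12 bp
  170→175: 5 bp
  175→191: 16 bp
  191→212: 21 bp
  212→219: 7 bp
  219→8 (wrap): 232-219+8 = 21 bp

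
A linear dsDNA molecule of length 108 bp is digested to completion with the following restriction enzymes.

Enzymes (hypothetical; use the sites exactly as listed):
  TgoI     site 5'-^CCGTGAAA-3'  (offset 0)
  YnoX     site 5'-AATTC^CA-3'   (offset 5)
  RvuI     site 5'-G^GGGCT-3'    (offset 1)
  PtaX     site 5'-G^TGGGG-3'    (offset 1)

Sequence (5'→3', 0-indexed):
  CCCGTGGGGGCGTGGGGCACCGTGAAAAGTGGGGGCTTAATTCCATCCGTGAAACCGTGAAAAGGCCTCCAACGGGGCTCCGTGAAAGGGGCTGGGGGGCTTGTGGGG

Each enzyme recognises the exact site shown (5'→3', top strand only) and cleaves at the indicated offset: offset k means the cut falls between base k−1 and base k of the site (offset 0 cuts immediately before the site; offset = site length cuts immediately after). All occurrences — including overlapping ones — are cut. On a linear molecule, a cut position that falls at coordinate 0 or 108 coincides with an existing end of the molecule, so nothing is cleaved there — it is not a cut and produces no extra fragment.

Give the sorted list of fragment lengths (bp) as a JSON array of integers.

Scan for sites:
  TgoI CCGTGAAA/0: at [19, 46, 54, 79] ⇒ [19, 46, 54, 79]
  YnoX AATTCCA/5: at [38] ⇒ [43]
  RvuI GGGGCT/1: at [31, 73, 87, 95] ⇒ [32, 74, 88, 96]
  PtaX GTGGGG/1: at [3, 11, 28, 102] ⇒ [4, 12, 29, 103]

All cut coordinates (distinct, sorted): [4, 12, 19, 29, 32, 43, 46, 54, 74, 79, 88, 96, 103]

Fragment lengths:
  [0,4): 4 bp
  [4,12): 8 bp
  [12,19): 7 bp
  [19,29): 10 bp
  [29,32): 3 bp
  [32,43): 11 bp
  [43,46): 3 bp
  [46,54): 8 bp
  [54,74): 20 bp
  [74,79): 5 bp
  [79,88): 9 bp
  [88,96): 8 bp
  [96,103): 7 bp
  [103,108): 5 bp

[3,3,4,5,5,7,7,8,8,8,9,10,11,20]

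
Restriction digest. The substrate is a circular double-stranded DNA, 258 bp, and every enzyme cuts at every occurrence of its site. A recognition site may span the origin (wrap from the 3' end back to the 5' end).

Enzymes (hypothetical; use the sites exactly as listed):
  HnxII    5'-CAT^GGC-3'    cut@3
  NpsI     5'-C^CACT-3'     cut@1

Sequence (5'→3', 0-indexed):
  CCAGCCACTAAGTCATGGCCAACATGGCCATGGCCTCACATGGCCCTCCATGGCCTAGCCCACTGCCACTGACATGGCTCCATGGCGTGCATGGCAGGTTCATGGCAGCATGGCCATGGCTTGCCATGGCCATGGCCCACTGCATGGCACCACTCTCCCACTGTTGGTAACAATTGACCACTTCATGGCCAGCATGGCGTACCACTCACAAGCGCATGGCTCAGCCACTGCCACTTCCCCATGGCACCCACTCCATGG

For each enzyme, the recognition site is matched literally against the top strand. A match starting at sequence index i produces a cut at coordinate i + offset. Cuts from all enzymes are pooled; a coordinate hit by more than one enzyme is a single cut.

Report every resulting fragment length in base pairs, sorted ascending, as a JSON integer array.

[4,5,6,6,6,6,6,6,7,7,8,8,8,8,8,8,8,9,9,9,9,9,10,10,10,11,11,11,15,20]

Scan for sites:
  HnxII (CATGGC, off=3): starts [13, 22, 28, 38, 48, 72, 80, 89, 100, 108, 114, 124, 130, 142, 183, 192, 214, 239, 253] → cuts [16, 25, 31, 41, 51, 75, 83, 92, 103, 111, 117, 127, 133, 145, 186, 195, 217, 242, 256]
  NpsI (CCACT, off=1): starts [4, 59, 65, 136, 149, 157, 177, 201, 224, 230, 247] → cuts [5, 60, 66, 137, 150, 158, 178, 202, 225, 231, 248]

Pooled cuts: [5, 16, 25, 31, 41, 51, 60, 66, 75, 83, 92, 103, 111, 117, 127, 133, 137, 145, 150, 158, 178, 186, 195, 202, 217, 225, 231, 242, 248, 256]

Fragment lengths:
  5→16: 11 bp
  16→25: 9 bp
  25→31: 6 bp
  31→41: 10 bp
  41→51: 10 bp
  51→60: 9 bp
  60→66: 6 bp
  66→75: 9 bp
  75→83: 8 bp
  83→92: 9 bp
  92→103: 11 bp
  103→111: 8 bp
  111→117: 6 bp
  117→127: 10 bp
  127→133: 6 bp
  133→137: 4 bp
  137→145: 8 bp
  145→150: 5 bp
  150→158: 8 bp
  158→178: 20 bp
  178→186: 8 bp
  186→195: 9 bp
  195→202: 7 bp
  202→217: 15 bp
  217→225: 8 bp
  225→231: 6 bp
  231→242: 11 bp
  242→248: 6 bp
  248→256: 8 bp
  256→5 (wrap): 258-256+5 = 7 bp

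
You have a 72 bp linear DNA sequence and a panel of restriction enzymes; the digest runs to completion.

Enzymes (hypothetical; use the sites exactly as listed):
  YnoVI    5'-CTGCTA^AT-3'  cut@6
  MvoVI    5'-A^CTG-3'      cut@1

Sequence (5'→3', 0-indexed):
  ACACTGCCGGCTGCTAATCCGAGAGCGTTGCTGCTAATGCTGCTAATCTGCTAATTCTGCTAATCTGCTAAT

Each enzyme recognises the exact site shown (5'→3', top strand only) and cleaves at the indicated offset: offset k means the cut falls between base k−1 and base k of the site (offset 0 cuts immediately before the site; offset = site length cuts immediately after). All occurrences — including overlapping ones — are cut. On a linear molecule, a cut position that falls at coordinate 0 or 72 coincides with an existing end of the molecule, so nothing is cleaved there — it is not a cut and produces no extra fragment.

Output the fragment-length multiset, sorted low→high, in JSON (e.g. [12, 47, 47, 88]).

Per-enzyme occurrences:
  YnoVI CTGCTAAT/6: at [10, 30, 39, 47, 56, 64] ⇒ [16, 36, 45, 53, 62, 70]
  MvoVI ACTG/1: at [2] ⇒ [3]

Pooled cuts: [3, 16, 36, 45, 53, 62, 70]

Fragment lengths:
  [0,3): 3 bp
  [3,16): 13 bp
  [16,36): 20 bp
  [36,45): 9 bp
  [45,53): 8 bp
  [53,62): 9 bp
  [62,70): 8 bp
  [70,72): 2 bp

[2,3,8,8,9,9,13,20]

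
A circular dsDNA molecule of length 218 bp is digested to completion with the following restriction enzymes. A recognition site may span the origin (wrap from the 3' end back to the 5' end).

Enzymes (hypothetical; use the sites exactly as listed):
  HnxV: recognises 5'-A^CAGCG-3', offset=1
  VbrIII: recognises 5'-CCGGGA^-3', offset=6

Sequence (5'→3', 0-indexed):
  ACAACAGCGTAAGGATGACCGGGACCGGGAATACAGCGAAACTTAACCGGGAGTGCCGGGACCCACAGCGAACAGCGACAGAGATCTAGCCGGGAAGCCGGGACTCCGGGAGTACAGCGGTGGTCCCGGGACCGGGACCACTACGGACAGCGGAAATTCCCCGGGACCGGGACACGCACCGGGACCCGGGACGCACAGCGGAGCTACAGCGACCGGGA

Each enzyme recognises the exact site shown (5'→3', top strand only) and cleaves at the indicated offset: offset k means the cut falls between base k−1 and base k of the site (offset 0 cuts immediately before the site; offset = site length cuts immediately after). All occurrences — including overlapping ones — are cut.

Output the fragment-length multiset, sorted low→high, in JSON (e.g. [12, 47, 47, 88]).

Scan for sites:
  HnxV (ACAGCG, off=1): starts [3, 32, 64, 71, 113, 146, 194, 205] → cuts [4, 33, 65, 72, 114, 147, 195, 206]
  VbrIII (CCGGGA, off=6): starts [18, 24, 46, 55, 89, 97, 105, 125, 131, 160, 166, 178, 185, 212] → cuts [0, 24, 30, 52, 61, 95, 103, 111, 131, 137, 166, 172, 184, 191]

All cut coordinates (distinct, sorted): [0, 4, 24, 30, 33, 52, 61, 65, 72, 95, 103, 111, 114, 131, 137, 147, 166, 172, 184, 191, 195, 206]

Fragment lengths:
  0→4: 4 bp
  4→24: 20 bp
  24→30: 6 bp
  30→33: 3 bp
  33→52: 19 bp
  52→61: 9 bp
  61→65: 4 bp
  65→72: 7 bp
  72→95: 23 bp
  95→103: 8 bp
  103→111: 8 bp
  111→114: 3 bp
  114→131: 17 bp
  131→137: 6 bp
  137→147: 10 bp
  147→166: 19 bp
  166→172: 6 bp
  172→184: 12 bp
  184→191: 7 bp
  191→195: 4 bp
  195→206: 11 bp
  206→0 (wrap): 218-206+0 = 12 bp

[3,3,4,4,4,6,6,6,7,7,8,8,9,10,11,12,12,17,19,19,20,23]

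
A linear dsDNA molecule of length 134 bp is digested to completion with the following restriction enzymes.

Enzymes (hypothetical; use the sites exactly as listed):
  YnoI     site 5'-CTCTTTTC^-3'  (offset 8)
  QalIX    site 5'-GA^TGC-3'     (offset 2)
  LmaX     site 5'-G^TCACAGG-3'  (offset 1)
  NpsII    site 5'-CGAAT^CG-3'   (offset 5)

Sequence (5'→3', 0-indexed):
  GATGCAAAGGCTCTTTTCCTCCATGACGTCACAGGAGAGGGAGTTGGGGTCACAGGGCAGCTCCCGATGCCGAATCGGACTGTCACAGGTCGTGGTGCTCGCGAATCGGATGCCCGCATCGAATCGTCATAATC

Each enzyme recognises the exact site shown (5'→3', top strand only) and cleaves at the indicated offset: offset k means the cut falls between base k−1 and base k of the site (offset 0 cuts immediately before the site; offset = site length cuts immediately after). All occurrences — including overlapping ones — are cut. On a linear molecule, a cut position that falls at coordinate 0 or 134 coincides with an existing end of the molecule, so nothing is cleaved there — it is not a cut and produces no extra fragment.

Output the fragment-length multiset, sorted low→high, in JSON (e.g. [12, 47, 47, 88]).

Site scan:
  YnoI CTCTTTTC/8: at [10] ⇒ [18]
  QalIX GATGC/2: at [0, 65, 108] ⇒ [2, 67, 110]
  LmaX GTCACAGG/1: at [27, 48, 81] ⇒ [28, 49, 82]
  NpsII CGAATCG/5: at [70, 101, 119] ⇒ [75, 106, 124]

All cut coordinates (distinct, sorted): [2, 18, 28, 49, 67, 75, 82, 106, 110, 124]

Fragments:
  [0,2): 2 bp
  [2,18): 16 bp
  [18,28): 10 bp
  [28,49): 21 bp
  [49,67): 18 bp
  [67,75): 8 bp
  [75,82): 7 bp
  [82,106): 24 bp
  [106,110): 4 bp
  [110,124): 14 bp
  [124,134): 10 bp

[2,4,7,8,10,10,14,16,18,21,24]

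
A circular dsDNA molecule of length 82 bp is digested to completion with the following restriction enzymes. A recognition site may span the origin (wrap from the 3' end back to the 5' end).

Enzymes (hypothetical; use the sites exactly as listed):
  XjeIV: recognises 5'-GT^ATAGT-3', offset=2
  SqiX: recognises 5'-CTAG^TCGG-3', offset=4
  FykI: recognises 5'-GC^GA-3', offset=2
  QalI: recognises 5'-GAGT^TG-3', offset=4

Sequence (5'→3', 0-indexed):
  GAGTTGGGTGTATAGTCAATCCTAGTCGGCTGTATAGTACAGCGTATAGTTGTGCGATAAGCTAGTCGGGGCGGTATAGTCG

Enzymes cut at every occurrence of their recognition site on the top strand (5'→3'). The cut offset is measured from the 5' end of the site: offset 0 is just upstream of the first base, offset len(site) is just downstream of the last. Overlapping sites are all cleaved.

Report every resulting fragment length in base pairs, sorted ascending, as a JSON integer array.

[7,8,10,10,10,11,12,14]

Per-enzyme occurrences:
  XjeIV GTATAGT/2: at [9, 31, 43, 73] ⇒ [11, 33, 45, 75]
  SqiX CTAGTCGG/4: at [21, 61] ⇒ [25, 65]
  FykI GCGA/2: at [53] ⇒ [55]
  QalI GAGTTG/4: at [0] ⇒ [4]

Pooled cuts: [4, 11, 25, 33, 45, 55, 65, 75]

Fragment lengths:
  4→11: 7 bp
  11→25: 14 bp
  25→33: 8 bp
  33→45: 12 bp
  45→55: 10 bp
  55→65: 10 bp
  65→75: 10 bp
  75→4 (wrap): 82-75+4 = 11 bp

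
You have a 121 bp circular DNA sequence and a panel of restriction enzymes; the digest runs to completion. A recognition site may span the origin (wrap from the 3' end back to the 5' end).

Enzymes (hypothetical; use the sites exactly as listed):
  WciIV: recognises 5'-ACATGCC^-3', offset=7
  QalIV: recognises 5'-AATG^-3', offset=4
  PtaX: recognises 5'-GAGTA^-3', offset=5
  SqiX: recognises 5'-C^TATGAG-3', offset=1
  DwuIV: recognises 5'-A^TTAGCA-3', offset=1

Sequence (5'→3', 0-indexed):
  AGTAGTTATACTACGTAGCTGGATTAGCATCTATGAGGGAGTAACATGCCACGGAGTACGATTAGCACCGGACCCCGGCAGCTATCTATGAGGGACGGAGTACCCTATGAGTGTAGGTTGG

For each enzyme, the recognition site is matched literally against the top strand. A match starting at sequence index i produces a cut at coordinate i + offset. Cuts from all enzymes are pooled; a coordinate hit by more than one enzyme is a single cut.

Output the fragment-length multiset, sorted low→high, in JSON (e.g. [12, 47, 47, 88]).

Site scan:
  WciIV (ACATGCC, off=7): starts [43] → cuts [50]
  QalIV (AATG, off=4): no sites
  PtaX (GAGTA, off=5): starts [38, 53, 97, 120] → cuts [4, 43, 58, 102]
  SqiX (CTATGAG, off=1): starts [30, 85, 104] → cuts [31, 86, 105]
  DwuIV (ATTAGCA, off=1): starts [22, 60] → cuts [23, 61]

All cut coordinates (distinct, sorted): [4, 23, 31, 43, 50, 58, 61, 86, 102, 105]

Fragment lengths:
  4→23: 19 bp
  23→31: 8 bp
  31→43: 12 bp
  43→50: 7 bp
  50→58: 8 bp
  58→61: 3 bp
  61→86: 25 bp
  86→102: 16 bp
  102→105: 3 bp
  105→4 (wrap): 121-105+4 = 20 bp

[3,3,7,8,8,12,16,19,20,25]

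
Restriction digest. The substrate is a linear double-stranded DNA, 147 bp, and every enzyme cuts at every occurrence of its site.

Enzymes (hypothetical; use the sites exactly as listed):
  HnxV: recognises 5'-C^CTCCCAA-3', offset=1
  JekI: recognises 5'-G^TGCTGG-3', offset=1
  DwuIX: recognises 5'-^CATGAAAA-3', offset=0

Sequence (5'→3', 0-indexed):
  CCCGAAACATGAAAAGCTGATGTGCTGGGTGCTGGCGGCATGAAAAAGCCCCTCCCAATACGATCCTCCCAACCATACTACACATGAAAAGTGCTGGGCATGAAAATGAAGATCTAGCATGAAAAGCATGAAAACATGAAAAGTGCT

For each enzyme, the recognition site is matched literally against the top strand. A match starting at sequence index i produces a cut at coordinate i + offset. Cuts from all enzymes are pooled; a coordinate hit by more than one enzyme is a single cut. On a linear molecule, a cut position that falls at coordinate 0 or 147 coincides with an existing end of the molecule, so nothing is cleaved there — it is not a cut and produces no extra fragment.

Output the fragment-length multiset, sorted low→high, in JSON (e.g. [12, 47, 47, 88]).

[7,7,7,8,9,9,9,13,13,14,15,17,19]

Per-enzyme occurrences:
  HnxV CCTCCCAA/1: at [50, 64] ⇒ [51, 65]
  JekI GTGCTGG/1: at [21, 28, 90] ⇒ [22, 29, 91]
  DwuIX CATGAAAA/0: at [7, 38, 82, 98, 117, 126, 134] ⇒ [7, 38, 82, 98, 117, 126, 134]

All cut coordinates (distinct, sorted): [7, 22, 29, 38, 51, 65, 82, 91, 98, 117, 126, 134]

Fragment lengths:
  [0,7): 7 bp
  [7,22): 15 bp
  [22,29): 7 bp
  [29,38): 9 bp
  [38,51): 13 bp
  [51,65): 14 bp
  [65,82): 17 bp
  [82,91): 9 bp
  [91,98): 7 bp
  [98,117): 19 bp
  [117,126): 9 bp
  [126,134): 8 bp
  [134,147): 13 bp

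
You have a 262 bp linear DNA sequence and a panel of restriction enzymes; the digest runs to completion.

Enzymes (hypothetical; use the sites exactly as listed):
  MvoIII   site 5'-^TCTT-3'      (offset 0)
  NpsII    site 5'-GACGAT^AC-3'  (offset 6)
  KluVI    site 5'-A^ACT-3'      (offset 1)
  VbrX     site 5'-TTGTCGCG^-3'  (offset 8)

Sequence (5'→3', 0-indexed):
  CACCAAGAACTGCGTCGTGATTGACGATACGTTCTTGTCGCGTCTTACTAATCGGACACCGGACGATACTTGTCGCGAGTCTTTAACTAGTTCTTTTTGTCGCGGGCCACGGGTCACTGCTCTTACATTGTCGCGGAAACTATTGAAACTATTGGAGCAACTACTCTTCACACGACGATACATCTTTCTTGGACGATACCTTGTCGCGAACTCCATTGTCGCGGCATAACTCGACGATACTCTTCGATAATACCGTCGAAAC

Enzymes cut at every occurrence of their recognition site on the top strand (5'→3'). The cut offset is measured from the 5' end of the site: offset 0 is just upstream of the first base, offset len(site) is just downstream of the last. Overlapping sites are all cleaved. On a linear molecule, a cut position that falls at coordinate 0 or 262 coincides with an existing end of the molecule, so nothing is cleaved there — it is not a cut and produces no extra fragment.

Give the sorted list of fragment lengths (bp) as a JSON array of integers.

Site scan:
  MvoIII TCTT/0: at [32, 42, 79, 91, 120, 164, 182, 186, 240] ⇒ [32, 42, 79, 91, 120, 164, 182, 186, 240]
  NpsII GACGATAC/6: at [22, 61, 173, 191, 232] ⇒ [28, 67, 179, 197, 238]
  KluVI AACT/1: at [7, 84, 137, 146, 158, 208, 227] ⇒ [8, 85, 138, 147, 159, 209, 228]
  VbrX TTGTCGCG/8: at [34, 69, 96, 127, 200, 215] ⇒ [42, 77, 104, 135, 208, 223]

All cut coordinates (distinct, sorted): [8, 28, 32, 42, 67, 77, 79, 85, 91, 104, 120, 135, 138, 147, 159, 164, 179, 182, 186, 197, 208, 209, 223, 228, 238, 240]

Fragment lengths:
  [0,8): 8 bp
  [8,28): 20 bp
  [28,32): 4 bp
  [32,42): 10 bp
  [42,67): 25 bp
  [67,77): 10 bp
  [77,79): 2 bp
  [79,85): 6 bp
  [85,91): 6 bp
  [91,104): 13 bp
  [104,120): 16 bp
  [120,135): 15 bp
  [135,138): 3 bp
  [138,147): 9 bp
  [147,159): 12 bp
  [159,164): 5 bp
  [164,179): 15 bp
  [179,182): 3 bp
  [182,186): 4 bp
  [186,197): 11 bp
  [197,208): 11 bp
  [208,209): 1 bp
  [209,223): 14 bp
  [223,228): 5 bp
  [228,238): 10 bp
  [238,240): 2 bp
  [240,262): 22 bp

[1,2,2,3,3,4,4,5,5,6,6,8,9,10,10,10,11,11,12,13,14,15,15,16,20,22,25]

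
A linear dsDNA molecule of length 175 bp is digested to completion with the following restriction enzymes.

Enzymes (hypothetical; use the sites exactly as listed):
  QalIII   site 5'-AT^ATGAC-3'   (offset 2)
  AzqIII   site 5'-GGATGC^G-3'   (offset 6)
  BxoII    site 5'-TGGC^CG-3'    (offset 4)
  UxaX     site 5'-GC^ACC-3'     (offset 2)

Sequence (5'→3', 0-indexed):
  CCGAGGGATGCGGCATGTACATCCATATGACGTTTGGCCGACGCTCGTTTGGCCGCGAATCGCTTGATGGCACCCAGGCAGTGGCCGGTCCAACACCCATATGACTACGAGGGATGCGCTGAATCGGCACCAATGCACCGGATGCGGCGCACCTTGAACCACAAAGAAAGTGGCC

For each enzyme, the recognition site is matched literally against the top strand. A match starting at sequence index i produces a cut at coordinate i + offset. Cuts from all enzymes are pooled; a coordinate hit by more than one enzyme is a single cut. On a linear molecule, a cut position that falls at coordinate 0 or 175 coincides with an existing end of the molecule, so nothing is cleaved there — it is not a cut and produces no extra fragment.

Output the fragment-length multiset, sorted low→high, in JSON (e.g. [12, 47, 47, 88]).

[5,8,9,11,11,12,14,15,15,15,17,18,25]

Site scan:
  QalIII (ATATGAC, off=2): starts [24, 98] → cuts [26, 100]
  AzqIII (GGATGCG, off=6): starts [5, 111, 139] → cuts [11, 117, 145]
  BxoII (TGGCCG, off=4): starts [34, 49, 81] → cuts [38, 53, 85]
  UxaX (GCACC, off=2): starts [69, 126, 134, 148] → cuts [71, 128, 136, 150]

Pooled cuts: [11, 26, 38, 53, 71, 85, 100, 117, 128, 136, 145, 150]

Fragment lengths:
  [0,11): 11 bp
  [11,26): 15 bp
  [26,38): 12 bp
  [38,53): 15 bp
  [53,71): 18 bp
  [71,85): 14 bp
  [85,100): 15 bp
  [100,117): 17 bp
  [117,128): 11 bp
  [128,136): 8 bp
  [136,145): 9 bp
  [145,150): 5 bp
  [150,175): 25 bp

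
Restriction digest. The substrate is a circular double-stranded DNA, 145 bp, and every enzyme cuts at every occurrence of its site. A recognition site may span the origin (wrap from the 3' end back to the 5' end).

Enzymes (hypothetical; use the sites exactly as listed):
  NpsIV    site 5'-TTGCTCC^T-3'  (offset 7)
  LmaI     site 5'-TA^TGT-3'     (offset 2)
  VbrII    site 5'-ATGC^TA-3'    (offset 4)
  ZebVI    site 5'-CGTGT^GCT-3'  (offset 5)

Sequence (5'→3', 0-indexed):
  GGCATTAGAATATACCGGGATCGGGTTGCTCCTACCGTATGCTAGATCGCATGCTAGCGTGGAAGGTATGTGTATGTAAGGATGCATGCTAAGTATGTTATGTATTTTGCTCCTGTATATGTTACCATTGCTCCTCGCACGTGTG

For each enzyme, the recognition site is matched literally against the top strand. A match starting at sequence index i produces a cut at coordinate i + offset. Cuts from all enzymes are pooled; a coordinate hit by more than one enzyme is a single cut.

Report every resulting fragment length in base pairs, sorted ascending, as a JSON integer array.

[5,6,6,6,10,12,13,14,15,15,43]

Site scan:
  NpsIV TTGCTCCT/7: at [25, 106, 127] ⇒ [32, 113, 134]
  LmaI TATGT/2: at [66, 72, 93, 98, 117] ⇒ [68, 74, 95, 100, 119]
  VbrII ATGCTA/4: at [38, 50, 85] ⇒ [42, 54, 89]
  ZebVI (CGTGTGCT, off=5): no sites

All cut coordinates (distinct, sorted): [32, 42, 54, 68, 74, 89, 95, 100, 113, 119, 134]

Fragments:
  32→42: 10 bp
  42→54: 12 bp
  54→68: 14 bp
  68→74: 6 bp
  74→89: 15 bp
  89→95: 6 bp
  95→100: 5 bp
  100→113: 13 bp
  113→119: 6 bp
  119→134: 15 bp
  134→32 (wrap): 145-134+32 = 43 bp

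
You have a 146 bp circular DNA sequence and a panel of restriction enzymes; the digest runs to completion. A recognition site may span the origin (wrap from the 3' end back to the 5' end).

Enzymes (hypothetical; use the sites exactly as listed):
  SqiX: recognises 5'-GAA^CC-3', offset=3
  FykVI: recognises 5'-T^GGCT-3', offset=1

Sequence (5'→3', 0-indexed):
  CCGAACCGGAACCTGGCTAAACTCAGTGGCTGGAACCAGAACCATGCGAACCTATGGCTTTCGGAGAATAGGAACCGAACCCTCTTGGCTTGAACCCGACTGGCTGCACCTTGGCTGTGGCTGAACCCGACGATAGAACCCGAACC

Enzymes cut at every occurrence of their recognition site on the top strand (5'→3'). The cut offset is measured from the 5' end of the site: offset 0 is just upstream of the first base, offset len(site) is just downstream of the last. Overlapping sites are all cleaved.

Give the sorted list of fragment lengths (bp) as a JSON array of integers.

[3,5,5,6,6,6,6,7,7,7,7,8,8,9,11,13,13,19]

Per-enzyme occurrences:
  SqiX GAACC/3: at [2, 8, 32, 38, 47, 71, 76, 91, 122, 135, 141] ⇒ [5, 11, 35, 41, 50, 74, 79, 94, 125, 138, 144]
  FykVI TGGCT/1: at [13, 26, 54, 85, 100, 111, 117] ⇒ [14, 27, 55, 86, 101, 112, 118]

All cut coordinates (distinct, sorted): [5, 11, 14, 27, 35, 41, 50, 55, 74, 79, 86, 94, 101, 112, 118, 125, 138, 144]

Fragment lengths:
  5→11: 6 bp
  11→14: 3 bp
  14→27: 13 bp
  27→35: 8 bp
  35→41: 6 bp
  41→50: 9 bp
  50→55: 5 bp
  55→74: 19 bp
  74→79: 5 bp
  79→86: 7 bp
  86→94: 8 bp
  94→101: 7 bp
  101→112: 11 bp
  112→118: 6 bp
  118→125: 7 bp
  125→138: 13 bp
  138→144: 6 bp
  144→5 (wrap): 146-144+5 = 7 bp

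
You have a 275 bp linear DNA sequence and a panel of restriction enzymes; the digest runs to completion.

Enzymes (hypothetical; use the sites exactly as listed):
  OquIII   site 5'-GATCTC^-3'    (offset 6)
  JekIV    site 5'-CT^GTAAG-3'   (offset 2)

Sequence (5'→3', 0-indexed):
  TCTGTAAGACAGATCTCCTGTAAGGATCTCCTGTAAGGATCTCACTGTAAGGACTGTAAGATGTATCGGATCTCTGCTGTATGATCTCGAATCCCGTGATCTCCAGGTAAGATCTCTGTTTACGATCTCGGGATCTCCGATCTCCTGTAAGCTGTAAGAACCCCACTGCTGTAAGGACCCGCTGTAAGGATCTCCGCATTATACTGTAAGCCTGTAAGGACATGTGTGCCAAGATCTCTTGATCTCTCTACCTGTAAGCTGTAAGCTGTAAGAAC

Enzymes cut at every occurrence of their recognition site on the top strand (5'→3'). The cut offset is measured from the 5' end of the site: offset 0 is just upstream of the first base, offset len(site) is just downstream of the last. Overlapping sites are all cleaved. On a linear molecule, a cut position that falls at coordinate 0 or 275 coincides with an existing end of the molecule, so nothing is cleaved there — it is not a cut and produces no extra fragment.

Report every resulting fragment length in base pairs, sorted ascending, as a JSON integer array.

[2,2,2,3,3,7,7,7,7,7,8,8,8,8,9,11,11,11,11,13,13,13,14,14,15,17,19,25]

Per-enzyme occurrences:
  OquIII GATCTC/6: at [11, 24, 37, 68, 82, 97, 110, 123, 131, 138, 188, 232, 240] ⇒ [17, 30, 43, 74, 88, 103, 116, 129, 137, 144, 194, 238, 246]
  JekIV CTGTAAG/2: at [1, 17, 30, 44, 53, 144, 151, 168, 181, 203, 211, 251, 258, 265] ⇒ [3, 19, 32, 46, 55, 146, 153, 170, 183, 205, 213, 253, 260, 267]

Pooled cuts: [3, 17, 19, 30, 32, 43, 46, 55, 74, 88, 103, 116, 129, 137, 144, 146, 153, 170, 183, 194, 205, 213, 238, 246, 253, 260, 267]

Fragment lengths:
  [0,3): 3 bp
  [3,17): 14 bp
  [17,19): 2 bp
  [19,30): 11 bp
  [30,32): 2 bp
  [32,43): 11 bp
  [43,46): 3 bp
  [46,55): 9 bp
  [55,74): 19 bp
  [74,88): 14 bp
  [88,103): 15 bp
  [103,116): 13 bp
  [116,129): 13 bp
  [129,137): 8 bp
  [137,144): 7 bp
  [144,146): 2 bp
  [146,153): 7 bp
  [153,170): 17 bp
  [170,183): 13 bp
  [183,194): 11 bp
  [194,205): 11 bp
  [205,213): 8 bp
  [213,238): 25 bp
  [238,246): 8 bp
  [246,253): 7 bp
  [253,260): 7 bp
  [260,267): 7 bp
  [267,275): 8 bp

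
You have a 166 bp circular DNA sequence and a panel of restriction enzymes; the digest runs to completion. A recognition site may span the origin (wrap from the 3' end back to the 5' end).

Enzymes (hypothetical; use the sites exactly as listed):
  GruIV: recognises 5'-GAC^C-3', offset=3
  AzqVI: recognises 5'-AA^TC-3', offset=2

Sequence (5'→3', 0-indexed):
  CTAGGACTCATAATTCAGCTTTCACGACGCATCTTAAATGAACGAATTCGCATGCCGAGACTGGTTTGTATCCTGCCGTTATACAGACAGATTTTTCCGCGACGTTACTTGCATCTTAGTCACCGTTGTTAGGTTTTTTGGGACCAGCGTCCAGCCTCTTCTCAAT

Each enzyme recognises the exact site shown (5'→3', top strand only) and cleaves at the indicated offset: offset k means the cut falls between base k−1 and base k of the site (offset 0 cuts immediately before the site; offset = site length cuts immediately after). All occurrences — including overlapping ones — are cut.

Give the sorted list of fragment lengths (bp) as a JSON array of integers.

Per-enzyme occurrences:
  GruIV GACC/3: at [141] ⇒ [144]
  AzqVI AATC/2: at [163] ⇒ [165]

Pooled cuts: [144, 165]

Fragments:
  144→165: 21 bp
  165→144 (wrap): 166-165+144 = 145 bp

[21,145]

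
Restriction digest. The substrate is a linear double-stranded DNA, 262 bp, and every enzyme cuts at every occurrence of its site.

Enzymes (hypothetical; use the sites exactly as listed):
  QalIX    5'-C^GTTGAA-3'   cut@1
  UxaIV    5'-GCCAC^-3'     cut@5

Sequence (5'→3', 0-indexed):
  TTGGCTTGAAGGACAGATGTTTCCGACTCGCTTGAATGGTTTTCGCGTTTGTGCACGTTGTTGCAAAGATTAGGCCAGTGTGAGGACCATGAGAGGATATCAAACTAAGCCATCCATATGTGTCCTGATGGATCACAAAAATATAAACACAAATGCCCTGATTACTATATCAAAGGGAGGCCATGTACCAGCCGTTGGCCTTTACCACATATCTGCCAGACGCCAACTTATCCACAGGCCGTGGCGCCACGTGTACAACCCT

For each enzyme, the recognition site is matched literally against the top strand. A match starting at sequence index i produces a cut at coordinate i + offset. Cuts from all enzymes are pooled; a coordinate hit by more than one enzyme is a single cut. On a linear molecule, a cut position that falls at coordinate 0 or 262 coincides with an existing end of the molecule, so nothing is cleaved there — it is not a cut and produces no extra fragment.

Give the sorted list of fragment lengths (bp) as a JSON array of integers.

Site scan:
  QalIX (CGTTGAA, off=1): no sites
  UxaIV (GCCAC, off=5): starts [245] → cuts [250]

Pooled cuts: [250]

Fragments:
  [0,250): 250 bp
  [250,262): 12 bp

[12,250]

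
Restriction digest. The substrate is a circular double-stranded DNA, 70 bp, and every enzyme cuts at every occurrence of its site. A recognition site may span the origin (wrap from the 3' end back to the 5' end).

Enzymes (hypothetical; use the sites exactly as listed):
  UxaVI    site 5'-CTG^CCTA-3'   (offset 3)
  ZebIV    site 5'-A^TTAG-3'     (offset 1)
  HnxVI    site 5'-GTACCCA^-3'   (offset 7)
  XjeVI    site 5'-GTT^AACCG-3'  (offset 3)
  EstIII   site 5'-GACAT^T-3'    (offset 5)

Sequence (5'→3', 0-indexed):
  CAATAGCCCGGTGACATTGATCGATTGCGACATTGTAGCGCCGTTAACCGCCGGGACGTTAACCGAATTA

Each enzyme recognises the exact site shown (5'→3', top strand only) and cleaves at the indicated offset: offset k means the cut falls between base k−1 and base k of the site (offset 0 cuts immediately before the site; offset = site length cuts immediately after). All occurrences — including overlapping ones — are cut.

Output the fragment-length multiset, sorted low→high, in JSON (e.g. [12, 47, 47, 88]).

Site scan:
  UxaVI (CTGCCTA, off=3): no sites
  ZebIV (ATTAG, off=1): no sites
  HnxVI (GTACCCA, off=7): no sites
  XjeVI GTTAACCG/3: at [42, 57] ⇒ [45, 60]
  EstIII GACATT/5: at [12, 28] ⇒ [17, 33]

Pooled cuts: [17, 33, 45, 60]

Fragments:
  17→33: 16 bp
  33→45: 12 bp
  45→60: 15 bp
  60→17 (wrap): 70-60+17 = 27 bp

[12,15,16,27]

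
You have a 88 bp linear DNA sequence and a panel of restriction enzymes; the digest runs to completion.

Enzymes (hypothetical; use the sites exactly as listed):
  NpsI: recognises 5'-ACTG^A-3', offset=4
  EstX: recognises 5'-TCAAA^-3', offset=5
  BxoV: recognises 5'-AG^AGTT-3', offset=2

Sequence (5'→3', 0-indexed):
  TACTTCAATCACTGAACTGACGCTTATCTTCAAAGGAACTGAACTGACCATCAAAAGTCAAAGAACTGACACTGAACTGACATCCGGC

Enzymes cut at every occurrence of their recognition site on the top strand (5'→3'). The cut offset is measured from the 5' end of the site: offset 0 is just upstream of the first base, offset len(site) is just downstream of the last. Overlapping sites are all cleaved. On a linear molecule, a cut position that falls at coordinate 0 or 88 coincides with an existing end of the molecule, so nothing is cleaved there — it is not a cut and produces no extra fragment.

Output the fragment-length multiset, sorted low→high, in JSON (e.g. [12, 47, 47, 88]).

[5,5,5,6,6,7,7,9,9,14,15]

Per-enzyme occurrences:
  NpsI ACTGA/4: at [10, 15, 37, 42, 64, 70, 75] ⇒ [14, 19, 41, 46, 68, 74, 79]
  EstX TCAAA/5: at [29, 50, 57] ⇒ [34, 55, 62]
  BxoV (AGAGTT, off=2): no sites

All cut coordinates (distinct, sorted): [14, 19, 34, 41, 46, 55, 62, 68, 74, 79]

Fragment lengths:
  [0,14): 14 bp
  [14,19): 5 bp
  [19,34): 15 bp
  [34,41): 7 bp
  [41,46): 5 bp
  [46,55): 9 bp
  [55,62): 7 bp
  [62,68): 6 bp
  [68,74): 6 bp
  [74,79): 5 bp
  [79,88): 9 bp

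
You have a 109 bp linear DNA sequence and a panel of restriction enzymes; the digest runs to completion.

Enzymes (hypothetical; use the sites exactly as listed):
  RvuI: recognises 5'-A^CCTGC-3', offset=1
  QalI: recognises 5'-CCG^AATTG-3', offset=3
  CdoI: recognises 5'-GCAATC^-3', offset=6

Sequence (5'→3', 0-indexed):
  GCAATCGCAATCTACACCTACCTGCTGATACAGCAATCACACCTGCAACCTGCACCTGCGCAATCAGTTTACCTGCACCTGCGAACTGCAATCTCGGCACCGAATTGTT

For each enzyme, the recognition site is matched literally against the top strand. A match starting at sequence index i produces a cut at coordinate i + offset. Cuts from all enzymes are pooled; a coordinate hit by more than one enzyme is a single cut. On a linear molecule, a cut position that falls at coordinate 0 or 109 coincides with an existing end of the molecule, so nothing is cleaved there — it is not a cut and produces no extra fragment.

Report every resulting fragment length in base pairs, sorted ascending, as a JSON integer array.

[3,6,6,6,6,6,7,7,8,9,11,16,18]

Scan for sites:
  RvuI (ACCTGC, off=1): starts [19, 40, 47, 53, 70, 76] → cuts [20, 41, 48, 54, 71, 77]
  QalI (CCGAATTG, off=3): starts [99] → cuts [102]
  CdoI (GCAATC, off=6): starts [0, 6, 32, 59, 87] → cuts [6, 12, 38, 65, 93]

Pooled cuts: [6, 12, 20, 38, 41, 48, 54, 65, 71, 77, 93, 102]

Fragments:
  [0,6): 6 bp
  [6,12): 6 bp
  [12,20): 8 bp
  [20,38): 18 bp
  [38,41): 3 bp
  [41,48): 7 bp
  [48,54): 6 bp
  [54,65): 11 bp
  [65,71): 6 bp
  [71,77): 6 bp
  [77,93): 16 bp
  [93,102): 9 bp
  [102,109): 7 bp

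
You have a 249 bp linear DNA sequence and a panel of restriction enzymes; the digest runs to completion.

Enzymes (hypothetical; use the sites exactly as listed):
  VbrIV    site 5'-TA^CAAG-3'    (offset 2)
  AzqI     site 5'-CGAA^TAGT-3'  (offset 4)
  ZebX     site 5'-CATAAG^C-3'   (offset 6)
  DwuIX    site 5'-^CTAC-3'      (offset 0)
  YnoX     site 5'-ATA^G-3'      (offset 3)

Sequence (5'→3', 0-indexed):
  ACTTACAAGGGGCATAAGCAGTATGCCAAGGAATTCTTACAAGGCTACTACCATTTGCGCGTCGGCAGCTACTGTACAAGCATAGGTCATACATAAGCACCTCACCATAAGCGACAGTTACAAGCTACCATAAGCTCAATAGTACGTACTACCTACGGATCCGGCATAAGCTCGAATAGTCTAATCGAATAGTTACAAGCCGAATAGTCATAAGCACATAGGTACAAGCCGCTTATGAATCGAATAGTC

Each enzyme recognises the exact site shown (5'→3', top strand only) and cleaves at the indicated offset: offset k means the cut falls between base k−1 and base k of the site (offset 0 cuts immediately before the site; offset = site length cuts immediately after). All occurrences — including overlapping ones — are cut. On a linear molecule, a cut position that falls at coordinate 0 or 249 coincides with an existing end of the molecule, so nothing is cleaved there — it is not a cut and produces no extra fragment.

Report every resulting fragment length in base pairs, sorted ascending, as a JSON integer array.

Scan for sites:
  VbrIV (TACAAG, off=2): starts [3, 37, 74, 118, 193, 222] → cuts [5, 39, 76, 120, 195, 224]
  AzqI (CGAATAGT, off=4): starts [172, 185, 200, 240] → cuts [176, 189, 204, 244]
  ZebX (CATAAGC, off=6): starts [12, 91, 105, 128, 164, 208] → cuts [18, 97, 111, 134, 170, 214]
  DwuIX (CTAC, off=0): starts [44, 47, 68, 124, 148, 152] → cuts [44, 47, 68, 124, 148, 152]
  YnoX (ATAG, off=3): starts [81, 138, 175, 188, 203, 217, 243] → cuts [84, 141, 178, 191, 206, 220, 246]

All cut coordinates (distinct, sorted): [5, 18, 39, 44, 47, 68, 76, 84, 97, 111, 120, 124, 134, 141, 148, 152, 170, 176, 178, 189, 191, 195, 204, 206, 214, 220, 224, 244, 246]

Fragments:
  [0,5): 5 bp
  [5,18): 13 bp
  [18,39): 21 bp
  [39,44): 5 bp
  [44,47): 3 bp
  [47,68): 21 bp
  [68,76): 8 bp
  [76,84): 8 bp
  [84,97): 13 bp
  [97,111): 14 bp
  [111,120): 9 bp
  [120,124): 4 bp
  [124,134): 10 bp
  [134,141): 7 bp
  [141,148): 7 bp
  [148,152): 4 bp
  [152,170): 18 bp
  [170,176): 6 bp
  [176,178): 2 bp
  [178,189): 11 bp
  [189,191): 2 bp
  [191,195): 4 bp
  [195,204): 9 bp
  [204,206): 2 bp
  [206,214): 8 bp
  [214,220): 6 bp
  [220,224): 4 bp
  [224,244): 20 bp
  [244,246): 2 bp
  [246,249): 3 bp

[2,2,2,2,3,3,4,4,4,4,5,5,6,6,7,7,8,8,8,9,9,10,11,13,13,14,18,20,21,21]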